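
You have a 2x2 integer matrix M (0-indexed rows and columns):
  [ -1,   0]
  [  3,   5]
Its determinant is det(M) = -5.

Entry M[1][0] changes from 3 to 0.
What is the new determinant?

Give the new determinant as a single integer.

det is linear in row 1: changing M[1][0] by delta changes det by delta * cofactor(1,0).
Cofactor C_10 = (-1)^(1+0) * minor(1,0) = 0
Entry delta = 0 - 3 = -3
Det delta = -3 * 0 = 0
New det = -5 + 0 = -5

Answer: -5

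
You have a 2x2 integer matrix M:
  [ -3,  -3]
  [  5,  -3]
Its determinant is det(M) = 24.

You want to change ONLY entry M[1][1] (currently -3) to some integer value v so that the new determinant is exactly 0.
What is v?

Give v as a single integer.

det is linear in entry M[1][1]: det = old_det + (v - -3) * C_11
Cofactor C_11 = -3
Want det = 0: 24 + (v - -3) * -3 = 0
  (v - -3) = -24 / -3 = 8
  v = -3 + (8) = 5

Answer: 5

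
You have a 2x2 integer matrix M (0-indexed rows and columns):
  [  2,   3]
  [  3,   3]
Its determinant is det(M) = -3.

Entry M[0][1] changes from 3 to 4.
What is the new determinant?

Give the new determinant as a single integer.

Answer: -6

Derivation:
det is linear in row 0: changing M[0][1] by delta changes det by delta * cofactor(0,1).
Cofactor C_01 = (-1)^(0+1) * minor(0,1) = -3
Entry delta = 4 - 3 = 1
Det delta = 1 * -3 = -3
New det = -3 + -3 = -6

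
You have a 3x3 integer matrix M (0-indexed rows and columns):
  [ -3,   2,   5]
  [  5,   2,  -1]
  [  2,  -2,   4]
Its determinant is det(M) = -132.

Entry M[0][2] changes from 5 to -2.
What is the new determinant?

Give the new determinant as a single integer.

Answer: -34

Derivation:
det is linear in row 0: changing M[0][2] by delta changes det by delta * cofactor(0,2).
Cofactor C_02 = (-1)^(0+2) * minor(0,2) = -14
Entry delta = -2 - 5 = -7
Det delta = -7 * -14 = 98
New det = -132 + 98 = -34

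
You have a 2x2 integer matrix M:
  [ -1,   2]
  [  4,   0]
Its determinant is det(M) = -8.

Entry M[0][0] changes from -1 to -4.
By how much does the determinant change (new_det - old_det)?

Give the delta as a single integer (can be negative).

Answer: 0

Derivation:
Cofactor C_00 = 0
Entry delta = -4 - -1 = -3
Det delta = entry_delta * cofactor = -3 * 0 = 0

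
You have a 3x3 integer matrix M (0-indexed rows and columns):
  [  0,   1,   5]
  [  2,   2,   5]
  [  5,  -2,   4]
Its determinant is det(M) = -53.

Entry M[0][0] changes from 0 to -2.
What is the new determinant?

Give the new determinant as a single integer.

Answer: -89

Derivation:
det is linear in row 0: changing M[0][0] by delta changes det by delta * cofactor(0,0).
Cofactor C_00 = (-1)^(0+0) * minor(0,0) = 18
Entry delta = -2 - 0 = -2
Det delta = -2 * 18 = -36
New det = -53 + -36 = -89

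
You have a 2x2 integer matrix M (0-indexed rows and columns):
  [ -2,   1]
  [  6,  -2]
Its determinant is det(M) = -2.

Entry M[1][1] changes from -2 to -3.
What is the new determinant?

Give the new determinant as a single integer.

det is linear in row 1: changing M[1][1] by delta changes det by delta * cofactor(1,1).
Cofactor C_11 = (-1)^(1+1) * minor(1,1) = -2
Entry delta = -3 - -2 = -1
Det delta = -1 * -2 = 2
New det = -2 + 2 = 0

Answer: 0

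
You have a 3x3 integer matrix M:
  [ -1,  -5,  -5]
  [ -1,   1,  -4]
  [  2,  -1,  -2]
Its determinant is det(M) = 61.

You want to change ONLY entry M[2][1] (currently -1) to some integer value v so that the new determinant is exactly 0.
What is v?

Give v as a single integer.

Answer: -62

Derivation:
det is linear in entry M[2][1]: det = old_det + (v - -1) * C_21
Cofactor C_21 = 1
Want det = 0: 61 + (v - -1) * 1 = 0
  (v - -1) = -61 / 1 = -61
  v = -1 + (-61) = -62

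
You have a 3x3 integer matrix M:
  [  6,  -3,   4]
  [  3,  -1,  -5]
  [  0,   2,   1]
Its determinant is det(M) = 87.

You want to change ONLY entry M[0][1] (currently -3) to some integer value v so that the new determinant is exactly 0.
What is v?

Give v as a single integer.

Answer: 26

Derivation:
det is linear in entry M[0][1]: det = old_det + (v - -3) * C_01
Cofactor C_01 = -3
Want det = 0: 87 + (v - -3) * -3 = 0
  (v - -3) = -87 / -3 = 29
  v = -3 + (29) = 26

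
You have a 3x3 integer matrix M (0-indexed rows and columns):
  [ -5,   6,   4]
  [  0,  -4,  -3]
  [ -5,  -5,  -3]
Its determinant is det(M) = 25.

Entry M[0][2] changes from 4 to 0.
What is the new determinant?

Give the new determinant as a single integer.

Answer: 105

Derivation:
det is linear in row 0: changing M[0][2] by delta changes det by delta * cofactor(0,2).
Cofactor C_02 = (-1)^(0+2) * minor(0,2) = -20
Entry delta = 0 - 4 = -4
Det delta = -4 * -20 = 80
New det = 25 + 80 = 105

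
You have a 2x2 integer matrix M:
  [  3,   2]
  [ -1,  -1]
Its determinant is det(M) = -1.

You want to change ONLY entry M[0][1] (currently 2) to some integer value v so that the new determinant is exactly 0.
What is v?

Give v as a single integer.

det is linear in entry M[0][1]: det = old_det + (v - 2) * C_01
Cofactor C_01 = 1
Want det = 0: -1 + (v - 2) * 1 = 0
  (v - 2) = 1 / 1 = 1
  v = 2 + (1) = 3

Answer: 3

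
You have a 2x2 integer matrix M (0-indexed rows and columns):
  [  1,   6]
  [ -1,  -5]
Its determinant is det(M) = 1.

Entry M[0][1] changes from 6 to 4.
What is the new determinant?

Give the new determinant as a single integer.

det is linear in row 0: changing M[0][1] by delta changes det by delta * cofactor(0,1).
Cofactor C_01 = (-1)^(0+1) * minor(0,1) = 1
Entry delta = 4 - 6 = -2
Det delta = -2 * 1 = -2
New det = 1 + -2 = -1

Answer: -1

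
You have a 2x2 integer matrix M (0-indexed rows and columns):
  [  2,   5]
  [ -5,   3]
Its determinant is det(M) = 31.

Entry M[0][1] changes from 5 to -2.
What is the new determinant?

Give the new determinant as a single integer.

det is linear in row 0: changing M[0][1] by delta changes det by delta * cofactor(0,1).
Cofactor C_01 = (-1)^(0+1) * minor(0,1) = 5
Entry delta = -2 - 5 = -7
Det delta = -7 * 5 = -35
New det = 31 + -35 = -4

Answer: -4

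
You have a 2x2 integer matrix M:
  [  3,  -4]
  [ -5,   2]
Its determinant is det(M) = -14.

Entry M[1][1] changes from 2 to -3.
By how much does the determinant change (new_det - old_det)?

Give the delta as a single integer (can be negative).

Cofactor C_11 = 3
Entry delta = -3 - 2 = -5
Det delta = entry_delta * cofactor = -5 * 3 = -15

Answer: -15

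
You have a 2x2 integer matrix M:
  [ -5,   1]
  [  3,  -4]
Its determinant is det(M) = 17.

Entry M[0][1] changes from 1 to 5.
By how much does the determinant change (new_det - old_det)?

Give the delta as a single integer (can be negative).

Answer: -12

Derivation:
Cofactor C_01 = -3
Entry delta = 5 - 1 = 4
Det delta = entry_delta * cofactor = 4 * -3 = -12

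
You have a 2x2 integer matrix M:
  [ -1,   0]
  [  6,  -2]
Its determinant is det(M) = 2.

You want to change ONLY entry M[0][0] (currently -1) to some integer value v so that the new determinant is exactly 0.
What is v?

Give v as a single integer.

Answer: 0

Derivation:
det is linear in entry M[0][0]: det = old_det + (v - -1) * C_00
Cofactor C_00 = -2
Want det = 0: 2 + (v - -1) * -2 = 0
  (v - -1) = -2 / -2 = 1
  v = -1 + (1) = 0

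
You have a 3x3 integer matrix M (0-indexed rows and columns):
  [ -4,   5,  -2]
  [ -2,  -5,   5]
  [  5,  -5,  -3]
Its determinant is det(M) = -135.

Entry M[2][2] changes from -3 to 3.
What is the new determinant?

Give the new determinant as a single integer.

Answer: 45

Derivation:
det is linear in row 2: changing M[2][2] by delta changes det by delta * cofactor(2,2).
Cofactor C_22 = (-1)^(2+2) * minor(2,2) = 30
Entry delta = 3 - -3 = 6
Det delta = 6 * 30 = 180
New det = -135 + 180 = 45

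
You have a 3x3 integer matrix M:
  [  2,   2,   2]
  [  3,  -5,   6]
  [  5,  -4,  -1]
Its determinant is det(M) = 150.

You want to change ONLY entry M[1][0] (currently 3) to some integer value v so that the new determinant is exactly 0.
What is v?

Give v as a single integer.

Answer: 28

Derivation:
det is linear in entry M[1][0]: det = old_det + (v - 3) * C_10
Cofactor C_10 = -6
Want det = 0: 150 + (v - 3) * -6 = 0
  (v - 3) = -150 / -6 = 25
  v = 3 + (25) = 28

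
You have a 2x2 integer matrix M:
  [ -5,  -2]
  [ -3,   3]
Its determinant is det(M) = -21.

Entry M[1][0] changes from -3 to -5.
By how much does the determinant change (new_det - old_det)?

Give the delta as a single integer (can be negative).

Cofactor C_10 = 2
Entry delta = -5 - -3 = -2
Det delta = entry_delta * cofactor = -2 * 2 = -4

Answer: -4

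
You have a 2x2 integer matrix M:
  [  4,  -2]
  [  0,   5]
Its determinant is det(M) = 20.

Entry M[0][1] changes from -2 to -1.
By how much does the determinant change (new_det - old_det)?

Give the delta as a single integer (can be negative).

Answer: 0

Derivation:
Cofactor C_01 = 0
Entry delta = -1 - -2 = 1
Det delta = entry_delta * cofactor = 1 * 0 = 0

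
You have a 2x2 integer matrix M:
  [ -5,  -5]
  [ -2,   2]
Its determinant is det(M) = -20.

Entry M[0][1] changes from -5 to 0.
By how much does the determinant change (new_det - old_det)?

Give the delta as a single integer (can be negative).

Answer: 10

Derivation:
Cofactor C_01 = 2
Entry delta = 0 - -5 = 5
Det delta = entry_delta * cofactor = 5 * 2 = 10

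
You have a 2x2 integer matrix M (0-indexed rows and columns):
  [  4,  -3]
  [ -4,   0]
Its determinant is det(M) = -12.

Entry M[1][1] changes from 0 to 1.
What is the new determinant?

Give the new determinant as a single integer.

det is linear in row 1: changing M[1][1] by delta changes det by delta * cofactor(1,1).
Cofactor C_11 = (-1)^(1+1) * minor(1,1) = 4
Entry delta = 1 - 0 = 1
Det delta = 1 * 4 = 4
New det = -12 + 4 = -8

Answer: -8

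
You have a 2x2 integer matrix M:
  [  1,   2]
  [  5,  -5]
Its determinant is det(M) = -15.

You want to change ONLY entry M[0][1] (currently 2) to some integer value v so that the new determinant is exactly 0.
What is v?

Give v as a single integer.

det is linear in entry M[0][1]: det = old_det + (v - 2) * C_01
Cofactor C_01 = -5
Want det = 0: -15 + (v - 2) * -5 = 0
  (v - 2) = 15 / -5 = -3
  v = 2 + (-3) = -1

Answer: -1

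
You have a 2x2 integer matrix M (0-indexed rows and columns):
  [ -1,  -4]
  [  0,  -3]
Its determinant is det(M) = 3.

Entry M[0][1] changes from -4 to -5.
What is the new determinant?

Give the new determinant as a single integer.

Answer: 3

Derivation:
det is linear in row 0: changing M[0][1] by delta changes det by delta * cofactor(0,1).
Cofactor C_01 = (-1)^(0+1) * minor(0,1) = 0
Entry delta = -5 - -4 = -1
Det delta = -1 * 0 = 0
New det = 3 + 0 = 3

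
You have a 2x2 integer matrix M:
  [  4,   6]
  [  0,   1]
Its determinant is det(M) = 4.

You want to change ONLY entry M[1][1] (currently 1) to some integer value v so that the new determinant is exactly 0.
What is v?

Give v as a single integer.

Answer: 0

Derivation:
det is linear in entry M[1][1]: det = old_det + (v - 1) * C_11
Cofactor C_11 = 4
Want det = 0: 4 + (v - 1) * 4 = 0
  (v - 1) = -4 / 4 = -1
  v = 1 + (-1) = 0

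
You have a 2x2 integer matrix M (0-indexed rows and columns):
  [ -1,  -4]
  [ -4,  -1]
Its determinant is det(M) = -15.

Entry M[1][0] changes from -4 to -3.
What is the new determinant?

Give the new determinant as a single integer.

Answer: -11

Derivation:
det is linear in row 1: changing M[1][0] by delta changes det by delta * cofactor(1,0).
Cofactor C_10 = (-1)^(1+0) * minor(1,0) = 4
Entry delta = -3 - -4 = 1
Det delta = 1 * 4 = 4
New det = -15 + 4 = -11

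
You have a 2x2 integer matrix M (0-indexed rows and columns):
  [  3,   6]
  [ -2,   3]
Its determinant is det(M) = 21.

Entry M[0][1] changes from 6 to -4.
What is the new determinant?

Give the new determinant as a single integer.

Answer: 1

Derivation:
det is linear in row 0: changing M[0][1] by delta changes det by delta * cofactor(0,1).
Cofactor C_01 = (-1)^(0+1) * minor(0,1) = 2
Entry delta = -4 - 6 = -10
Det delta = -10 * 2 = -20
New det = 21 + -20 = 1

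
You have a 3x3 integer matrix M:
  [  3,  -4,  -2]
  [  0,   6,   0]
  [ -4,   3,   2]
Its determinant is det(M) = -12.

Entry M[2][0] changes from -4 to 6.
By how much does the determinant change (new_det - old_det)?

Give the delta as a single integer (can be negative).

Cofactor C_20 = 12
Entry delta = 6 - -4 = 10
Det delta = entry_delta * cofactor = 10 * 12 = 120

Answer: 120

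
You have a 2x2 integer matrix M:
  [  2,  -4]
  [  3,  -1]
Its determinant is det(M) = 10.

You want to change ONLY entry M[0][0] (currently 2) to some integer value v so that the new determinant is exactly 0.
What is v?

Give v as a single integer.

Answer: 12

Derivation:
det is linear in entry M[0][0]: det = old_det + (v - 2) * C_00
Cofactor C_00 = -1
Want det = 0: 10 + (v - 2) * -1 = 0
  (v - 2) = -10 / -1 = 10
  v = 2 + (10) = 12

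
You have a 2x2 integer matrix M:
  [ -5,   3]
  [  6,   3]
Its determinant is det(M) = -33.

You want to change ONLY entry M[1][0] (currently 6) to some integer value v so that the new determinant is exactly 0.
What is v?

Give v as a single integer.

det is linear in entry M[1][0]: det = old_det + (v - 6) * C_10
Cofactor C_10 = -3
Want det = 0: -33 + (v - 6) * -3 = 0
  (v - 6) = 33 / -3 = -11
  v = 6 + (-11) = -5

Answer: -5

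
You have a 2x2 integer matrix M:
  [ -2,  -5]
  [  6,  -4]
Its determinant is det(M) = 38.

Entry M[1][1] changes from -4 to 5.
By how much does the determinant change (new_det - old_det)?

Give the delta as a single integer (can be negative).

Answer: -18

Derivation:
Cofactor C_11 = -2
Entry delta = 5 - -4 = 9
Det delta = entry_delta * cofactor = 9 * -2 = -18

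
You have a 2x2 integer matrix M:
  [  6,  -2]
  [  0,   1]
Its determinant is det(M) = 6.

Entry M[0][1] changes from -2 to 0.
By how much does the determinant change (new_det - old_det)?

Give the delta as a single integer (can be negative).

Answer: 0

Derivation:
Cofactor C_01 = 0
Entry delta = 0 - -2 = 2
Det delta = entry_delta * cofactor = 2 * 0 = 0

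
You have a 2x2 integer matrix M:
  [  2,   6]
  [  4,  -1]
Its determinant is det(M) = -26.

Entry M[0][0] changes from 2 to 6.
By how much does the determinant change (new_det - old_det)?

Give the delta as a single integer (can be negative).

Answer: -4

Derivation:
Cofactor C_00 = -1
Entry delta = 6 - 2 = 4
Det delta = entry_delta * cofactor = 4 * -1 = -4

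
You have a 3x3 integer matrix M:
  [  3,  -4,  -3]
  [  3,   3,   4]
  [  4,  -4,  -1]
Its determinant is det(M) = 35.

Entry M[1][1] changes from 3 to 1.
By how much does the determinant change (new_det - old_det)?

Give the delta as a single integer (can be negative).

Answer: -18

Derivation:
Cofactor C_11 = 9
Entry delta = 1 - 3 = -2
Det delta = entry_delta * cofactor = -2 * 9 = -18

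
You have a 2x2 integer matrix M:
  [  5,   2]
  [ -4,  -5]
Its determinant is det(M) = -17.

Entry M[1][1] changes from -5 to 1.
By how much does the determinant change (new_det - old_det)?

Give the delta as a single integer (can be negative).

Answer: 30

Derivation:
Cofactor C_11 = 5
Entry delta = 1 - -5 = 6
Det delta = entry_delta * cofactor = 6 * 5 = 30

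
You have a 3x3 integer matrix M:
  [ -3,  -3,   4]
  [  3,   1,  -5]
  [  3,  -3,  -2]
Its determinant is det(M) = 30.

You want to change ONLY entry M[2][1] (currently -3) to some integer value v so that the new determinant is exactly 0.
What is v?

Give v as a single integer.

det is linear in entry M[2][1]: det = old_det + (v - -3) * C_21
Cofactor C_21 = -3
Want det = 0: 30 + (v - -3) * -3 = 0
  (v - -3) = -30 / -3 = 10
  v = -3 + (10) = 7

Answer: 7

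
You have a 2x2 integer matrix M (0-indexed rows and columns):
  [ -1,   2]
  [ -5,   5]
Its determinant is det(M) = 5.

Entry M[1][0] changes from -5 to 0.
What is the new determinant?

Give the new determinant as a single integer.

det is linear in row 1: changing M[1][0] by delta changes det by delta * cofactor(1,0).
Cofactor C_10 = (-1)^(1+0) * minor(1,0) = -2
Entry delta = 0 - -5 = 5
Det delta = 5 * -2 = -10
New det = 5 + -10 = -5

Answer: -5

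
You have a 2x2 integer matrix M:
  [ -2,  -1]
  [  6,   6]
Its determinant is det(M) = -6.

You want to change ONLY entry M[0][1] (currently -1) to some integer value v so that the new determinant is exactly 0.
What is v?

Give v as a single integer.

det is linear in entry M[0][1]: det = old_det + (v - -1) * C_01
Cofactor C_01 = -6
Want det = 0: -6 + (v - -1) * -6 = 0
  (v - -1) = 6 / -6 = -1
  v = -1 + (-1) = -2

Answer: -2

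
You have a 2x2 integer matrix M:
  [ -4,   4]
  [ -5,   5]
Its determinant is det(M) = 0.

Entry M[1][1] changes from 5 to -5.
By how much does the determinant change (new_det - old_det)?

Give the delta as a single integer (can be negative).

Cofactor C_11 = -4
Entry delta = -5 - 5 = -10
Det delta = entry_delta * cofactor = -10 * -4 = 40

Answer: 40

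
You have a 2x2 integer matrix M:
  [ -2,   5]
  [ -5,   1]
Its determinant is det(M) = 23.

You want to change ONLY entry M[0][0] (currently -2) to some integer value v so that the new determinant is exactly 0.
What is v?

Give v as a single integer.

det is linear in entry M[0][0]: det = old_det + (v - -2) * C_00
Cofactor C_00 = 1
Want det = 0: 23 + (v - -2) * 1 = 0
  (v - -2) = -23 / 1 = -23
  v = -2 + (-23) = -25

Answer: -25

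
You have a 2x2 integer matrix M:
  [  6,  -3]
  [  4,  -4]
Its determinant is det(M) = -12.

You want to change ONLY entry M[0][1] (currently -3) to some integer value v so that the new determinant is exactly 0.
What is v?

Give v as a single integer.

Answer: -6

Derivation:
det is linear in entry M[0][1]: det = old_det + (v - -3) * C_01
Cofactor C_01 = -4
Want det = 0: -12 + (v - -3) * -4 = 0
  (v - -3) = 12 / -4 = -3
  v = -3 + (-3) = -6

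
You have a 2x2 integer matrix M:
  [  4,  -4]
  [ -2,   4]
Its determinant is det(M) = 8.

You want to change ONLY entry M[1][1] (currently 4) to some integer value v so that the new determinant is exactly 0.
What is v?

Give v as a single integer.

det is linear in entry M[1][1]: det = old_det + (v - 4) * C_11
Cofactor C_11 = 4
Want det = 0: 8 + (v - 4) * 4 = 0
  (v - 4) = -8 / 4 = -2
  v = 4 + (-2) = 2

Answer: 2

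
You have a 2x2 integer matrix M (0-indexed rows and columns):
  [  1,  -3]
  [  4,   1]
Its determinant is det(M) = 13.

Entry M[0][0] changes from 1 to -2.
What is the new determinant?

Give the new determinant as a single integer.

det is linear in row 0: changing M[0][0] by delta changes det by delta * cofactor(0,0).
Cofactor C_00 = (-1)^(0+0) * minor(0,0) = 1
Entry delta = -2 - 1 = -3
Det delta = -3 * 1 = -3
New det = 13 + -3 = 10

Answer: 10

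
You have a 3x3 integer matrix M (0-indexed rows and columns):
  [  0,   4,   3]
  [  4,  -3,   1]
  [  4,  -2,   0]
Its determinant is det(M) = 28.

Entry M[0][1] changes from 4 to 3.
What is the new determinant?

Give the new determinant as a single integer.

Answer: 24

Derivation:
det is linear in row 0: changing M[0][1] by delta changes det by delta * cofactor(0,1).
Cofactor C_01 = (-1)^(0+1) * minor(0,1) = 4
Entry delta = 3 - 4 = -1
Det delta = -1 * 4 = -4
New det = 28 + -4 = 24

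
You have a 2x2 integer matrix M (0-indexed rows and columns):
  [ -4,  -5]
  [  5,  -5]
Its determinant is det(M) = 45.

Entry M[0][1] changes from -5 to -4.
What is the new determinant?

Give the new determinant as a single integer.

Answer: 40

Derivation:
det is linear in row 0: changing M[0][1] by delta changes det by delta * cofactor(0,1).
Cofactor C_01 = (-1)^(0+1) * minor(0,1) = -5
Entry delta = -4 - -5 = 1
Det delta = 1 * -5 = -5
New det = 45 + -5 = 40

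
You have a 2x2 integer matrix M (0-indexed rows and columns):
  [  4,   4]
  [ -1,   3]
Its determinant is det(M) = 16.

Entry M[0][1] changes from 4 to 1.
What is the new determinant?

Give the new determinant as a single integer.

det is linear in row 0: changing M[0][1] by delta changes det by delta * cofactor(0,1).
Cofactor C_01 = (-1)^(0+1) * minor(0,1) = 1
Entry delta = 1 - 4 = -3
Det delta = -3 * 1 = -3
New det = 16 + -3 = 13

Answer: 13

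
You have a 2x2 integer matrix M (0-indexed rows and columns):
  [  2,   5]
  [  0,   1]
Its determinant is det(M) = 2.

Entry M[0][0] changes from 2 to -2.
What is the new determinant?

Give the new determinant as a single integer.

det is linear in row 0: changing M[0][0] by delta changes det by delta * cofactor(0,0).
Cofactor C_00 = (-1)^(0+0) * minor(0,0) = 1
Entry delta = -2 - 2 = -4
Det delta = -4 * 1 = -4
New det = 2 + -4 = -2

Answer: -2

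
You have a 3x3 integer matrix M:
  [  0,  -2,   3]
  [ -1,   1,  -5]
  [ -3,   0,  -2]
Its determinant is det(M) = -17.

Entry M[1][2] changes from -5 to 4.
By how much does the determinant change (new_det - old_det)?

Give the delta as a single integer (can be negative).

Cofactor C_12 = 6
Entry delta = 4 - -5 = 9
Det delta = entry_delta * cofactor = 9 * 6 = 54

Answer: 54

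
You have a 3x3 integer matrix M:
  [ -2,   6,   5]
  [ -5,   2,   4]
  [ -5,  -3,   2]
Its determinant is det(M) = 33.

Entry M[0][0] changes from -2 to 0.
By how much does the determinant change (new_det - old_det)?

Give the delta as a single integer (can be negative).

Answer: 32

Derivation:
Cofactor C_00 = 16
Entry delta = 0 - -2 = 2
Det delta = entry_delta * cofactor = 2 * 16 = 32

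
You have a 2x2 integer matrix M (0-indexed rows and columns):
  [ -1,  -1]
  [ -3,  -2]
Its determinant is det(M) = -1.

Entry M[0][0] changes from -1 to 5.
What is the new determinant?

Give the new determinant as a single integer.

Answer: -13

Derivation:
det is linear in row 0: changing M[0][0] by delta changes det by delta * cofactor(0,0).
Cofactor C_00 = (-1)^(0+0) * minor(0,0) = -2
Entry delta = 5 - -1 = 6
Det delta = 6 * -2 = -12
New det = -1 + -12 = -13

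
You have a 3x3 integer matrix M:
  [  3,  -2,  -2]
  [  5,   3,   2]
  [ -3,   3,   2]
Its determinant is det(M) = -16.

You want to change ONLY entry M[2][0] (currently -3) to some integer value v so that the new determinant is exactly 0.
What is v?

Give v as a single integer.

det is linear in entry M[2][0]: det = old_det + (v - -3) * C_20
Cofactor C_20 = 2
Want det = 0: -16 + (v - -3) * 2 = 0
  (v - -3) = 16 / 2 = 8
  v = -3 + (8) = 5

Answer: 5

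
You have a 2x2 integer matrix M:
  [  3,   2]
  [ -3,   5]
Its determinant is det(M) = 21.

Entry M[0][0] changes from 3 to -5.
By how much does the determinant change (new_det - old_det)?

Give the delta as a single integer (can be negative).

Cofactor C_00 = 5
Entry delta = -5 - 3 = -8
Det delta = entry_delta * cofactor = -8 * 5 = -40

Answer: -40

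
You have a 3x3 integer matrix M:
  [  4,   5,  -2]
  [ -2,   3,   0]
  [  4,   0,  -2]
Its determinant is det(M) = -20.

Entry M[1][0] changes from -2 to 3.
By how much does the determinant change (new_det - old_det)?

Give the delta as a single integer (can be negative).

Cofactor C_10 = 10
Entry delta = 3 - -2 = 5
Det delta = entry_delta * cofactor = 5 * 10 = 50

Answer: 50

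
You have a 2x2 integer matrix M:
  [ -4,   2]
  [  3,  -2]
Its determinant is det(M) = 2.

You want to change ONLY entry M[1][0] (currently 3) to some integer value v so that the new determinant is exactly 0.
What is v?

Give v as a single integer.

det is linear in entry M[1][0]: det = old_det + (v - 3) * C_10
Cofactor C_10 = -2
Want det = 0: 2 + (v - 3) * -2 = 0
  (v - 3) = -2 / -2 = 1
  v = 3 + (1) = 4

Answer: 4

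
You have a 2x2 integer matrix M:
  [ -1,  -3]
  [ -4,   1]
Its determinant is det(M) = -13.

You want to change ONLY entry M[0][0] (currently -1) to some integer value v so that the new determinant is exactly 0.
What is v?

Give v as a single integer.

Answer: 12

Derivation:
det is linear in entry M[0][0]: det = old_det + (v - -1) * C_00
Cofactor C_00 = 1
Want det = 0: -13 + (v - -1) * 1 = 0
  (v - -1) = 13 / 1 = 13
  v = -1 + (13) = 12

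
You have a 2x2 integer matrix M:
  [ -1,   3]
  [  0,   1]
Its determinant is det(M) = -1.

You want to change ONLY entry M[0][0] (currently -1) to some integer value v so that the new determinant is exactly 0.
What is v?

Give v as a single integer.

det is linear in entry M[0][0]: det = old_det + (v - -1) * C_00
Cofactor C_00 = 1
Want det = 0: -1 + (v - -1) * 1 = 0
  (v - -1) = 1 / 1 = 1
  v = -1 + (1) = 0

Answer: 0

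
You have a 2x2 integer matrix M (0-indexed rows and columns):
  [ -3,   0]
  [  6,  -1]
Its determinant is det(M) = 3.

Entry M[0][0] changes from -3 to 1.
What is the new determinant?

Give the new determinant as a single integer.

det is linear in row 0: changing M[0][0] by delta changes det by delta * cofactor(0,0).
Cofactor C_00 = (-1)^(0+0) * minor(0,0) = -1
Entry delta = 1 - -3 = 4
Det delta = 4 * -1 = -4
New det = 3 + -4 = -1

Answer: -1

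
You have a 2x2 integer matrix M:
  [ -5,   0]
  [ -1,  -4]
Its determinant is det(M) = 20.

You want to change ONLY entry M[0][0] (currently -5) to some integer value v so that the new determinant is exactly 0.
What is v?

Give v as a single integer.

Answer: 0

Derivation:
det is linear in entry M[0][0]: det = old_det + (v - -5) * C_00
Cofactor C_00 = -4
Want det = 0: 20 + (v - -5) * -4 = 0
  (v - -5) = -20 / -4 = 5
  v = -5 + (5) = 0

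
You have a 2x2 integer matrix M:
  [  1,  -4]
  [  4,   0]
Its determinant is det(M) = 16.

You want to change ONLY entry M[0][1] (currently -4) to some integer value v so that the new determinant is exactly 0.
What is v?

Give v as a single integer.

det is linear in entry M[0][1]: det = old_det + (v - -4) * C_01
Cofactor C_01 = -4
Want det = 0: 16 + (v - -4) * -4 = 0
  (v - -4) = -16 / -4 = 4
  v = -4 + (4) = 0

Answer: 0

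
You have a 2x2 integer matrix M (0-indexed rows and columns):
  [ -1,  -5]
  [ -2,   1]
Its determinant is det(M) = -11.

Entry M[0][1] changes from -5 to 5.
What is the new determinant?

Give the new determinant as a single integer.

Answer: 9

Derivation:
det is linear in row 0: changing M[0][1] by delta changes det by delta * cofactor(0,1).
Cofactor C_01 = (-1)^(0+1) * minor(0,1) = 2
Entry delta = 5 - -5 = 10
Det delta = 10 * 2 = 20
New det = -11 + 20 = 9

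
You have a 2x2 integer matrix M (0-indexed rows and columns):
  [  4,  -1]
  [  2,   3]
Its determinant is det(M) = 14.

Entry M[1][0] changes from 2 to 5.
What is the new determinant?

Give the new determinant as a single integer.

det is linear in row 1: changing M[1][0] by delta changes det by delta * cofactor(1,0).
Cofactor C_10 = (-1)^(1+0) * minor(1,0) = 1
Entry delta = 5 - 2 = 3
Det delta = 3 * 1 = 3
New det = 14 + 3 = 17

Answer: 17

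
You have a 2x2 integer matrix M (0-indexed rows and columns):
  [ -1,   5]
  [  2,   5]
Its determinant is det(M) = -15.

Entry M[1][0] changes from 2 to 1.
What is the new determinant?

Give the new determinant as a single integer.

Answer: -10

Derivation:
det is linear in row 1: changing M[1][0] by delta changes det by delta * cofactor(1,0).
Cofactor C_10 = (-1)^(1+0) * minor(1,0) = -5
Entry delta = 1 - 2 = -1
Det delta = -1 * -5 = 5
New det = -15 + 5 = -10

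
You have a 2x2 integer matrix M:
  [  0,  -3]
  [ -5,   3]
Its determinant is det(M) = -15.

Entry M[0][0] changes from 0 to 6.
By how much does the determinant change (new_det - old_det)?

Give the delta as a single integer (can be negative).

Cofactor C_00 = 3
Entry delta = 6 - 0 = 6
Det delta = entry_delta * cofactor = 6 * 3 = 18

Answer: 18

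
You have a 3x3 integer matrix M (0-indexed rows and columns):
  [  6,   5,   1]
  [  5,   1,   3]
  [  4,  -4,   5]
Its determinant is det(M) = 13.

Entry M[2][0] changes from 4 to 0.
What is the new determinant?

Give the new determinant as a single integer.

Answer: -43

Derivation:
det is linear in row 2: changing M[2][0] by delta changes det by delta * cofactor(2,0).
Cofactor C_20 = (-1)^(2+0) * minor(2,0) = 14
Entry delta = 0 - 4 = -4
Det delta = -4 * 14 = -56
New det = 13 + -56 = -43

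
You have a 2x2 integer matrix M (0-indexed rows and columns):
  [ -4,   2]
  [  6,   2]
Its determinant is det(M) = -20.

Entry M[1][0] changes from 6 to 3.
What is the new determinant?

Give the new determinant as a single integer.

det is linear in row 1: changing M[1][0] by delta changes det by delta * cofactor(1,0).
Cofactor C_10 = (-1)^(1+0) * minor(1,0) = -2
Entry delta = 3 - 6 = -3
Det delta = -3 * -2 = 6
New det = -20 + 6 = -14

Answer: -14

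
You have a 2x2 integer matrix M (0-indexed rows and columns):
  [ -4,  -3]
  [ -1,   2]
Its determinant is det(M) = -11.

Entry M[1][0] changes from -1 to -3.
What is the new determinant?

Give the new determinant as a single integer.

det is linear in row 1: changing M[1][0] by delta changes det by delta * cofactor(1,0).
Cofactor C_10 = (-1)^(1+0) * minor(1,0) = 3
Entry delta = -3 - -1 = -2
Det delta = -2 * 3 = -6
New det = -11 + -6 = -17

Answer: -17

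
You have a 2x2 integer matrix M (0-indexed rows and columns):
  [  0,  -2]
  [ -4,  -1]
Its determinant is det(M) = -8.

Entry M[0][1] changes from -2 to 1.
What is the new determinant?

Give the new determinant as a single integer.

det is linear in row 0: changing M[0][1] by delta changes det by delta * cofactor(0,1).
Cofactor C_01 = (-1)^(0+1) * minor(0,1) = 4
Entry delta = 1 - -2 = 3
Det delta = 3 * 4 = 12
New det = -8 + 12 = 4

Answer: 4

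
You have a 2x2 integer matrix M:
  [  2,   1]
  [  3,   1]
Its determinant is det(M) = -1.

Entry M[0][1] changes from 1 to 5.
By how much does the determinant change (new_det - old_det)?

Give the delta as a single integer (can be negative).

Cofactor C_01 = -3
Entry delta = 5 - 1 = 4
Det delta = entry_delta * cofactor = 4 * -3 = -12

Answer: -12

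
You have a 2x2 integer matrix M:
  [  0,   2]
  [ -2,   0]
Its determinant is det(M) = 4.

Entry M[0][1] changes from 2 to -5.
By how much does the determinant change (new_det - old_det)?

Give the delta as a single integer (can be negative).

Cofactor C_01 = 2
Entry delta = -5 - 2 = -7
Det delta = entry_delta * cofactor = -7 * 2 = -14

Answer: -14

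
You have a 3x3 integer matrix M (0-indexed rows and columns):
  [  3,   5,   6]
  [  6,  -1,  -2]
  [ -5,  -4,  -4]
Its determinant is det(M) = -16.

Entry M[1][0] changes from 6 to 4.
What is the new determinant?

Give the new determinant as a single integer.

Answer: -8

Derivation:
det is linear in row 1: changing M[1][0] by delta changes det by delta * cofactor(1,0).
Cofactor C_10 = (-1)^(1+0) * minor(1,0) = -4
Entry delta = 4 - 6 = -2
Det delta = -2 * -4 = 8
New det = -16 + 8 = -8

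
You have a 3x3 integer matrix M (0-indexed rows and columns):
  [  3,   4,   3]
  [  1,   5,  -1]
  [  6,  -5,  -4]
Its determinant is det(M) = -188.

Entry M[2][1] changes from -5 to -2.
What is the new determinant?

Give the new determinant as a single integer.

det is linear in row 2: changing M[2][1] by delta changes det by delta * cofactor(2,1).
Cofactor C_21 = (-1)^(2+1) * minor(2,1) = 6
Entry delta = -2 - -5 = 3
Det delta = 3 * 6 = 18
New det = -188 + 18 = -170

Answer: -170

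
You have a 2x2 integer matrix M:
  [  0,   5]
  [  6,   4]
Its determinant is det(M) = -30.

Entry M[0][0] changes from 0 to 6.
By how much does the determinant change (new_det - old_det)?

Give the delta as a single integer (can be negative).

Cofactor C_00 = 4
Entry delta = 6 - 0 = 6
Det delta = entry_delta * cofactor = 6 * 4 = 24

Answer: 24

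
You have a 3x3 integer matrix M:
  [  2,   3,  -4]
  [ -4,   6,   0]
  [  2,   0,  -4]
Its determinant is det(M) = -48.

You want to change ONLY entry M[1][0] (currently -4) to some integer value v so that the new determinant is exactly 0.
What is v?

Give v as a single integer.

det is linear in entry M[1][0]: det = old_det + (v - -4) * C_10
Cofactor C_10 = 12
Want det = 0: -48 + (v - -4) * 12 = 0
  (v - -4) = 48 / 12 = 4
  v = -4 + (4) = 0

Answer: 0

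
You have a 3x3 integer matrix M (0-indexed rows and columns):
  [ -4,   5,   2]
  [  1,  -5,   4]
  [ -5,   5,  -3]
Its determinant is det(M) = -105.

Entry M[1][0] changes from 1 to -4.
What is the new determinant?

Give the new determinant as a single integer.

det is linear in row 1: changing M[1][0] by delta changes det by delta * cofactor(1,0).
Cofactor C_10 = (-1)^(1+0) * minor(1,0) = 25
Entry delta = -4 - 1 = -5
Det delta = -5 * 25 = -125
New det = -105 + -125 = -230

Answer: -230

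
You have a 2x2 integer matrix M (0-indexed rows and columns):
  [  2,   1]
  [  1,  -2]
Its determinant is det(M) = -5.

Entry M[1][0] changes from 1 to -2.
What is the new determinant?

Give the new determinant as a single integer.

Answer: -2

Derivation:
det is linear in row 1: changing M[1][0] by delta changes det by delta * cofactor(1,0).
Cofactor C_10 = (-1)^(1+0) * minor(1,0) = -1
Entry delta = -2 - 1 = -3
Det delta = -3 * -1 = 3
New det = -5 + 3 = -2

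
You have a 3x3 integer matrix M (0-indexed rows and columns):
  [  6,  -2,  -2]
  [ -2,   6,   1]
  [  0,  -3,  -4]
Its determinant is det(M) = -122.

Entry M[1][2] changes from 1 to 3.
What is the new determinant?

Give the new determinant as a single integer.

det is linear in row 1: changing M[1][2] by delta changes det by delta * cofactor(1,2).
Cofactor C_12 = (-1)^(1+2) * minor(1,2) = 18
Entry delta = 3 - 1 = 2
Det delta = 2 * 18 = 36
New det = -122 + 36 = -86

Answer: -86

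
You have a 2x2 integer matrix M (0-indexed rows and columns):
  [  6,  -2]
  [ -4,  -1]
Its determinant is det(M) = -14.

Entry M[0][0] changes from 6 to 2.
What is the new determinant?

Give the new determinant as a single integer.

Answer: -10

Derivation:
det is linear in row 0: changing M[0][0] by delta changes det by delta * cofactor(0,0).
Cofactor C_00 = (-1)^(0+0) * minor(0,0) = -1
Entry delta = 2 - 6 = -4
Det delta = -4 * -1 = 4
New det = -14 + 4 = -10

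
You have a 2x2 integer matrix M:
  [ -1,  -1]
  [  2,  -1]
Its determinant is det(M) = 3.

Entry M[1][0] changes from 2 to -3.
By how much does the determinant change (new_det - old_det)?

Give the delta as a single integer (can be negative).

Answer: -5

Derivation:
Cofactor C_10 = 1
Entry delta = -3 - 2 = -5
Det delta = entry_delta * cofactor = -5 * 1 = -5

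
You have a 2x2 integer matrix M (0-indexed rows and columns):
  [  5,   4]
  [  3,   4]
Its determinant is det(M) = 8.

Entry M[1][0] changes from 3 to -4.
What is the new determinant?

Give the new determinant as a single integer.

Answer: 36

Derivation:
det is linear in row 1: changing M[1][0] by delta changes det by delta * cofactor(1,0).
Cofactor C_10 = (-1)^(1+0) * minor(1,0) = -4
Entry delta = -4 - 3 = -7
Det delta = -7 * -4 = 28
New det = 8 + 28 = 36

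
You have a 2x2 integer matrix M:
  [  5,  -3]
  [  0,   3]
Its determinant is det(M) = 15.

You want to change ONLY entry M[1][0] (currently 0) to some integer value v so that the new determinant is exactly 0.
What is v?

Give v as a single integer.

Answer: -5

Derivation:
det is linear in entry M[1][0]: det = old_det + (v - 0) * C_10
Cofactor C_10 = 3
Want det = 0: 15 + (v - 0) * 3 = 0
  (v - 0) = -15 / 3 = -5
  v = 0 + (-5) = -5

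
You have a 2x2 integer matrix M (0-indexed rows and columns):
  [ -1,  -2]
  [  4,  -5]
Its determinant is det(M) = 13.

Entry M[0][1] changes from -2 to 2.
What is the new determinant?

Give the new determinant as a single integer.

det is linear in row 0: changing M[0][1] by delta changes det by delta * cofactor(0,1).
Cofactor C_01 = (-1)^(0+1) * minor(0,1) = -4
Entry delta = 2 - -2 = 4
Det delta = 4 * -4 = -16
New det = 13 + -16 = -3

Answer: -3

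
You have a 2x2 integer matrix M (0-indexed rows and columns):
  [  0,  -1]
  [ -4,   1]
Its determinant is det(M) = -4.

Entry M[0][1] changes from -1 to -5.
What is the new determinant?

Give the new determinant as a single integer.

det is linear in row 0: changing M[0][1] by delta changes det by delta * cofactor(0,1).
Cofactor C_01 = (-1)^(0+1) * minor(0,1) = 4
Entry delta = -5 - -1 = -4
Det delta = -4 * 4 = -16
New det = -4 + -16 = -20

Answer: -20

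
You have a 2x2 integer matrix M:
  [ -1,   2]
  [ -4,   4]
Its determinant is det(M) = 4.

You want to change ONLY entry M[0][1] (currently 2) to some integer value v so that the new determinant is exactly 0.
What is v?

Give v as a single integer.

det is linear in entry M[0][1]: det = old_det + (v - 2) * C_01
Cofactor C_01 = 4
Want det = 0: 4 + (v - 2) * 4 = 0
  (v - 2) = -4 / 4 = -1
  v = 2 + (-1) = 1

Answer: 1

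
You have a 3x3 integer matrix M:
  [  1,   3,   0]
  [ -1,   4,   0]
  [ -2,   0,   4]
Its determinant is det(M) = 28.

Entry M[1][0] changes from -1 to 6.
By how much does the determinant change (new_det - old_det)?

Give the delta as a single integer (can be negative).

Answer: -84

Derivation:
Cofactor C_10 = -12
Entry delta = 6 - -1 = 7
Det delta = entry_delta * cofactor = 7 * -12 = -84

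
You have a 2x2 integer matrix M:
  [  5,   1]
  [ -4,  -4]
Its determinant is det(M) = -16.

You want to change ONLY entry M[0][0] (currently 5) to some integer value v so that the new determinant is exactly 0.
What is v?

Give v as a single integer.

Answer: 1

Derivation:
det is linear in entry M[0][0]: det = old_det + (v - 5) * C_00
Cofactor C_00 = -4
Want det = 0: -16 + (v - 5) * -4 = 0
  (v - 5) = 16 / -4 = -4
  v = 5 + (-4) = 1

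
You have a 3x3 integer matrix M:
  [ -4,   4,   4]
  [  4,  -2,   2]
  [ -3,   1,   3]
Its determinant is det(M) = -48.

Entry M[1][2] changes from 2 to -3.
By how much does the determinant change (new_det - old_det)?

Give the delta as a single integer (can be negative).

Answer: 40

Derivation:
Cofactor C_12 = -8
Entry delta = -3 - 2 = -5
Det delta = entry_delta * cofactor = -5 * -8 = 40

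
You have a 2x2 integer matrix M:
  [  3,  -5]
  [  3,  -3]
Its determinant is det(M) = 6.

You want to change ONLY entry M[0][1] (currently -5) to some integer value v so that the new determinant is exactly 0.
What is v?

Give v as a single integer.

det is linear in entry M[0][1]: det = old_det + (v - -5) * C_01
Cofactor C_01 = -3
Want det = 0: 6 + (v - -5) * -3 = 0
  (v - -5) = -6 / -3 = 2
  v = -5 + (2) = -3

Answer: -3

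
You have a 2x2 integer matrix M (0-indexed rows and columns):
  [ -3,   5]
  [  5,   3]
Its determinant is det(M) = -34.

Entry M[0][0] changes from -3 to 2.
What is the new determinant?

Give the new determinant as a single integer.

det is linear in row 0: changing M[0][0] by delta changes det by delta * cofactor(0,0).
Cofactor C_00 = (-1)^(0+0) * minor(0,0) = 3
Entry delta = 2 - -3 = 5
Det delta = 5 * 3 = 15
New det = -34 + 15 = -19

Answer: -19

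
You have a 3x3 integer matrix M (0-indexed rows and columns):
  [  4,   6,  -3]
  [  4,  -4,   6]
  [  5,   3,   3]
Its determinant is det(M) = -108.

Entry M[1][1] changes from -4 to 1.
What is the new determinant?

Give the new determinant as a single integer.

det is linear in row 1: changing M[1][1] by delta changes det by delta * cofactor(1,1).
Cofactor C_11 = (-1)^(1+1) * minor(1,1) = 27
Entry delta = 1 - -4 = 5
Det delta = 5 * 27 = 135
New det = -108 + 135 = 27

Answer: 27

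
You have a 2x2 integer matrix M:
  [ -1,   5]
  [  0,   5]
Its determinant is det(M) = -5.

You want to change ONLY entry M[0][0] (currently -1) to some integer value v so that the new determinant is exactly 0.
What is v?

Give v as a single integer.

det is linear in entry M[0][0]: det = old_det + (v - -1) * C_00
Cofactor C_00 = 5
Want det = 0: -5 + (v - -1) * 5 = 0
  (v - -1) = 5 / 5 = 1
  v = -1 + (1) = 0

Answer: 0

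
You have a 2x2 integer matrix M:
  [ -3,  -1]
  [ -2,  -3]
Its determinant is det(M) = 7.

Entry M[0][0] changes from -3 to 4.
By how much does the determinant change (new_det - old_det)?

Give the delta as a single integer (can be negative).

Cofactor C_00 = -3
Entry delta = 4 - -3 = 7
Det delta = entry_delta * cofactor = 7 * -3 = -21

Answer: -21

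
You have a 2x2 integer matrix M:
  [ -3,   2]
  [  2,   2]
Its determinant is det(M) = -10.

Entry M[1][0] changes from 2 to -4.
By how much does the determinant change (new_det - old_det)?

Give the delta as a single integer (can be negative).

Answer: 12

Derivation:
Cofactor C_10 = -2
Entry delta = -4 - 2 = -6
Det delta = entry_delta * cofactor = -6 * -2 = 12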